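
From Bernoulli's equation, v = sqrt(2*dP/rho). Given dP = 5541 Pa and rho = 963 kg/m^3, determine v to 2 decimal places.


v = sqrt(2*dP/rho)
v = sqrt(2*5541/963)
v = sqrt(11.507788)
v = 3.39 m/s


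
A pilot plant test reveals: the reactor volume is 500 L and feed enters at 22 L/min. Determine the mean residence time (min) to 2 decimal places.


tau = V / v0
tau = 500 / 22
tau = 22.73 min


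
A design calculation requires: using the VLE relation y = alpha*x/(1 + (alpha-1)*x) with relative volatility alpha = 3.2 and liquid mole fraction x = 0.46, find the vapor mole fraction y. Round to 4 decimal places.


y = alpha*x / (1 + (alpha-1)*x)
y = 3.2*0.46 / (1 + (3.2-1)*0.46)
y = 1.472 / (1 + 1.012)
y = 1.472 / 2.012
y = 0.7316


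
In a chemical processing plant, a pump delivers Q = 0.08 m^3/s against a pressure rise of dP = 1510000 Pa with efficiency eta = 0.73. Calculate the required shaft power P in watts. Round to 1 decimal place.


P = Q * dP / eta
P = 0.08 * 1510000 / 0.73
P = 120800.0 / 0.73
P = 165479.5 W


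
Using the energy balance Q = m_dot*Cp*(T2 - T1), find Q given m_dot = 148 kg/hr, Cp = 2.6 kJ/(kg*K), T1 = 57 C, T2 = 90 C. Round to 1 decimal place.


Q = m_dot * Cp * (T2 - T1)
Q = 148 * 2.6 * (90 - 57)
Q = 148 * 2.6 * 33
Q = 12698.4 kJ/hr


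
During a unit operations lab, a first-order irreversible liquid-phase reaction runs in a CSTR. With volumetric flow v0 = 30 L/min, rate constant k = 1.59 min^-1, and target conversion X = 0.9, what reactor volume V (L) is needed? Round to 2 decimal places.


V = v0 * X / (k * (1 - X))
V = 30 * 0.9 / (1.59 * (1 - 0.9))
V = 27.0 / (1.59 * 0.1)
V = 27.0 / 0.159
V = 169.81 L


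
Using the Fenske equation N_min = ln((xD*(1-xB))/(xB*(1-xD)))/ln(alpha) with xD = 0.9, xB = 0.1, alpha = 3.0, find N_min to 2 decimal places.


N_min = ln((xD*(1-xB))/(xB*(1-xD))) / ln(alpha)
Numerator inside ln: 0.81 / 0.01 = 81.0
ln(81.0) = 4.394449
ln(alpha) = ln(3.0) = 1.098612
N_min = 4.394449 / 1.098612 = 4.00


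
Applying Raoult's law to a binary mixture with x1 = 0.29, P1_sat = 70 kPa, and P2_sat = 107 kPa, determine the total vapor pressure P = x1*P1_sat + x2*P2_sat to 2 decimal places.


P = x1*P1_sat + x2*P2_sat
x2 = 1 - x1 = 1 - 0.29 = 0.71
P = 0.29*70 + 0.71*107
P = 20.3 + 75.97
P = 96.27 kPa


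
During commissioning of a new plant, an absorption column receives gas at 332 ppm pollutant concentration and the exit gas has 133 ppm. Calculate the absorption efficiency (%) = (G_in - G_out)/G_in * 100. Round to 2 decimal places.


Efficiency = (G_in - G_out) / G_in * 100%
Efficiency = (332 - 133) / 332 * 100
Efficiency = 199 / 332 * 100
Efficiency = 59.94%


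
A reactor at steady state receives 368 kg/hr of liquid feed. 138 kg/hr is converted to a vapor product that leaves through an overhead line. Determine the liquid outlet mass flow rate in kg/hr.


Steady-state mass balance on the main outlet: F_out = F_in - F_removed
F_out = 368 - 138
F_out = 230 kg/hr


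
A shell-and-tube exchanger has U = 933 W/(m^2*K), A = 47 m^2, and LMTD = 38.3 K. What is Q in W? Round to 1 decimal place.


Q = U * A * LMTD
Q = 933 * 47 * 38.3
Q = 1679493.3 W


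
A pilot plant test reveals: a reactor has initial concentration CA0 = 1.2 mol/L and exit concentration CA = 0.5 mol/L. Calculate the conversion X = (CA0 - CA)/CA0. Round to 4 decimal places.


X = (CA0 - CA) / CA0
X = (1.2 - 0.5) / 1.2
X = 0.7 / 1.2
X = 0.5833


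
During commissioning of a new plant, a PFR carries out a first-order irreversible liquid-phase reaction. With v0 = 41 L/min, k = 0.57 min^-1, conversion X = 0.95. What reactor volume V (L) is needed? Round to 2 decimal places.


V = (v0/k) * ln(1/(1-X))
V = (41/0.57) * ln(1/(1-0.95))
V = 71.929825 * ln(20.0)
V = 71.929825 * 2.995732
V = 215.48 L


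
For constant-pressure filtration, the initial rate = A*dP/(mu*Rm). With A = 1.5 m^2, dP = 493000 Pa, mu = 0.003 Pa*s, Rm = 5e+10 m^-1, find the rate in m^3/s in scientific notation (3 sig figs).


rate = A * dP / (mu * Rm)
rate = 1.5 * 493000 / (0.003 * 5e+10)
rate = 739500.0 / 1.500e+08
rate = 4.93e-03 m^3/s


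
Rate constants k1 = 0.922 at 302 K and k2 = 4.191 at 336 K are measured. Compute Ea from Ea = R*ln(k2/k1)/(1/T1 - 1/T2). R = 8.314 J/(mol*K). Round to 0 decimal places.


Ea = R * ln(k2/k1) / (1/T1 - 1/T2)
ln(k2/k1) = ln(4.191/0.922) = 1.5141494
1/T1 - 1/T2 = 1/302 - 1/336 = 0.000335067802
Ea = 8.314 * 1.5141494 / 0.000335067802
Ea = 37570 J/mol


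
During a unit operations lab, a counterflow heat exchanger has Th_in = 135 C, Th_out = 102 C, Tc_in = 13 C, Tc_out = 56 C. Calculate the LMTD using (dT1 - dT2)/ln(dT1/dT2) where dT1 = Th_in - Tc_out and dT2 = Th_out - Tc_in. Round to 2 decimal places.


dT1 = Th_in - Tc_out = 135 - 56 = 79
dT2 = Th_out - Tc_in = 102 - 13 = 89
LMTD = (dT1 - dT2) / ln(dT1/dT2)
LMTD = (79 - 89) / ln(79/89)
LMTD = 83.90 K


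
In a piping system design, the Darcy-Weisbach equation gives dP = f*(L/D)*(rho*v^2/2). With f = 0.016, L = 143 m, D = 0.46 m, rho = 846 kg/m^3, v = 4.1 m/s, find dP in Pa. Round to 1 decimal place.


dP = f * (L/D) * (rho*v^2/2)
dP = 0.016 * (143/0.46) * (846*4.1^2/2)
L/D = 310.86956522
rho*v^2/2 = 846*16.81/2 = 7110.63
dP = 0.016 * 310.86956522 * 7110.63
dP = 35367.7 Pa


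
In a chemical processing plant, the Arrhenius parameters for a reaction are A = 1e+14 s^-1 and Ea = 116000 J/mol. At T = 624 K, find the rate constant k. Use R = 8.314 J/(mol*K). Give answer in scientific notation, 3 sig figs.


k = A * exp(-Ea/(R*T))
k = 1e+14 * exp(-116000 / (8.314 * 624))
k = 1e+14 * exp(-22.359567)
k = 1.95e+04


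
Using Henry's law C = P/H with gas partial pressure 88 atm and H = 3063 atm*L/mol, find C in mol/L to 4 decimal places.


C = P / H
C = 88 / 3063
C = 0.0287 mol/L


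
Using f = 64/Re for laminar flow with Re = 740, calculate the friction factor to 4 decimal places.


f = 64 / Re
f = 64 / 740
f = 0.0865


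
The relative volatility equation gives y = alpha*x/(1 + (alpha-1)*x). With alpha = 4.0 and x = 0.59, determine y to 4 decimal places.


y = alpha*x / (1 + (alpha-1)*x)
y = 4.0*0.59 / (1 + (4.0-1)*0.59)
y = 2.36 / (1 + 1.77)
y = 2.36 / 2.77
y = 0.8520


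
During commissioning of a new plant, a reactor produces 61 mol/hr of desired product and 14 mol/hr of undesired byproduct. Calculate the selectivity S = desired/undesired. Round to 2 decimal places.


S = desired product rate / undesired product rate
S = 61 / 14
S = 4.36


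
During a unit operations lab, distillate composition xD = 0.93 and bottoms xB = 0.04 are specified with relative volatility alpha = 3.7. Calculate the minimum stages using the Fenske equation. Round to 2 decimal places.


N_min = ln((xD*(1-xB))/(xB*(1-xD))) / ln(alpha)
Numerator inside ln: 0.8928 / 0.0028 = 318.857143
ln(318.857143) = 5.764743
ln(alpha) = ln(3.7) = 1.308333
N_min = 5.764743 / 1.308333 = 4.41


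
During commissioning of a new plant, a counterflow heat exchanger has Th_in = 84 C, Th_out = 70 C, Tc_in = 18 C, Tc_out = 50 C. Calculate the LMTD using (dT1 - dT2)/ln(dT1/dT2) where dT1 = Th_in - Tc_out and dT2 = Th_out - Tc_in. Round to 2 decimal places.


dT1 = Th_in - Tc_out = 84 - 50 = 34
dT2 = Th_out - Tc_in = 70 - 18 = 52
LMTD = (dT1 - dT2) / ln(dT1/dT2)
LMTD = (34 - 52) / ln(34/52)
LMTD = 42.36 K


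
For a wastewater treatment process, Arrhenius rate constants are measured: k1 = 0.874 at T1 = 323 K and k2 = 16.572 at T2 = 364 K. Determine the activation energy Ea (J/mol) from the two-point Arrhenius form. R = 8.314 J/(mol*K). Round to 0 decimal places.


Ea = R * ln(k2/k1) / (1/T1 - 1/T2)
ln(k2/k1) = ln(16.572/0.874) = 2.9423894
1/T1 - 1/T2 = 1/323 - 1/364 = 0.000348722485
Ea = 8.314 * 2.9423894 / 0.000348722485
Ea = 70150 J/mol


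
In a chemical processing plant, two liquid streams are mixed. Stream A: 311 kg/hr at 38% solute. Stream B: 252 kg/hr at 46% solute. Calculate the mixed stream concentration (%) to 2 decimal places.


Mass balance on solute: F1*x1 + F2*x2 = F3*x3
F3 = F1 + F2 = 311 + 252 = 563 kg/hr
x3 = (F1*x1 + F2*x2)/F3
x3 = (311*0.38 + 252*0.46) / 563
x3 = 41.58%


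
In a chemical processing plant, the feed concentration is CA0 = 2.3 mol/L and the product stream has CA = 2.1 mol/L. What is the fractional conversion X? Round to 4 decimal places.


X = (CA0 - CA) / CA0
X = (2.3 - 2.1) / 2.3
X = 0.2 / 2.3
X = 0.0870


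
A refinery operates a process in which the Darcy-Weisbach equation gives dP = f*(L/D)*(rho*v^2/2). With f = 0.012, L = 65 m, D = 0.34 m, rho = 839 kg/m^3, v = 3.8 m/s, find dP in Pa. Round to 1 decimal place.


dP = f * (L/D) * (rho*v^2/2)
dP = 0.012 * (65/0.34) * (839*3.8^2/2)
L/D = 191.17647059
rho*v^2/2 = 839*14.44/2 = 6057.58
dP = 0.012 * 191.17647059 * 6057.58
dP = 13896.8 Pa


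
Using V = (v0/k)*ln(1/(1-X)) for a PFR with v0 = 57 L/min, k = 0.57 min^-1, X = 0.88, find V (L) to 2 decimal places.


V = (v0/k) * ln(1/(1-X))
V = (57/0.57) * ln(1/(1-0.88))
V = 100.0 * ln(8.333333)
V = 100.0 * 2.120263
V = 212.03 L


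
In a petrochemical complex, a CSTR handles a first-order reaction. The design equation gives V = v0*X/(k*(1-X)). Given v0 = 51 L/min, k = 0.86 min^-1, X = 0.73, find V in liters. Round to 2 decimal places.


V = v0 * X / (k * (1 - X))
V = 51 * 0.73 / (0.86 * (1 - 0.73))
V = 37.23 / (0.86 * 0.27)
V = 37.23 / 0.2322
V = 160.34 L


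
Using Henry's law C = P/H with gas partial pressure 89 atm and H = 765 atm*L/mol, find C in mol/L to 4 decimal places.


C = P / H
C = 89 / 765
C = 0.1163 mol/L


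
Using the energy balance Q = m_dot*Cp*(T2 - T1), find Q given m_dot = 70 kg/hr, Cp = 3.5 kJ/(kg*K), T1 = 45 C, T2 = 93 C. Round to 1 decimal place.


Q = m_dot * Cp * (T2 - T1)
Q = 70 * 3.5 * (93 - 45)
Q = 70 * 3.5 * 48
Q = 11760.0 kJ/hr


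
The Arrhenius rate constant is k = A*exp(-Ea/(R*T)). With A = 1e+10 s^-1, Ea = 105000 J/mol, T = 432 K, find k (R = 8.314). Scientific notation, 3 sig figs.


k = A * exp(-Ea/(R*T))
k = 1e+10 * exp(-105000 / (8.314 * 432))
k = 1e+10 * exp(-29.234491)
k = 2.01e-03


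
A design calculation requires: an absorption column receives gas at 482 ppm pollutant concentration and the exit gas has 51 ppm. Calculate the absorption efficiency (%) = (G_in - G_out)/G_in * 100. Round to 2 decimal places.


Efficiency = (G_in - G_out) / G_in * 100%
Efficiency = (482 - 51) / 482 * 100
Efficiency = 431 / 482 * 100
Efficiency = 89.42%


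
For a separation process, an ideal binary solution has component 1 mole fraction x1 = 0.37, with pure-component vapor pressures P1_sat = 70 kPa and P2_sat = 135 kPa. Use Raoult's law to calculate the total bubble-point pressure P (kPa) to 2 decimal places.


P = x1*P1_sat + x2*P2_sat
x2 = 1 - x1 = 1 - 0.37 = 0.63
P = 0.37*70 + 0.63*135
P = 25.9 + 85.05
P = 110.95 kPa


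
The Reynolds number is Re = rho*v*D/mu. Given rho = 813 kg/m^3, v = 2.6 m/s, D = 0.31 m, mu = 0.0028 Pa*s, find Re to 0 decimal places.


Re = rho * v * D / mu
Re = 813 * 2.6 * 0.31 / 0.0028
Re = 655.278 / 0.0028
Re = 234028


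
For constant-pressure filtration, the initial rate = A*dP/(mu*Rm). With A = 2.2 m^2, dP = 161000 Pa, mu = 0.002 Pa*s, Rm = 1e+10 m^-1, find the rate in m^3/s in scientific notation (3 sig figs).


rate = A * dP / (mu * Rm)
rate = 2.2 * 161000 / (0.002 * 1e+10)
rate = 354200.0 / 2.000e+07
rate = 1.77e-02 m^3/s


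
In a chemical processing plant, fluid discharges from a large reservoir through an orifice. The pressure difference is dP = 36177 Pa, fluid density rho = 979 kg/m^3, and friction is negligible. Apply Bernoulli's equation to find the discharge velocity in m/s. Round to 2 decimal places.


v = sqrt(2*dP/rho)
v = sqrt(2*36177/979)
v = sqrt(73.906027)
v = 8.60 m/s


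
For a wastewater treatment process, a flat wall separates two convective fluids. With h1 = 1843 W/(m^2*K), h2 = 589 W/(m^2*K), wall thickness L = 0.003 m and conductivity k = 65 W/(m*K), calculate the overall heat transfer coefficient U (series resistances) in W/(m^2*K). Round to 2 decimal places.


1/U = 1/h1 + L/k + 1/h2
1/U = 1/1843 + 0.003/65 + 1/589
1/U = 0.0005425936 + 4.61538e-05 + 0.0016977929
1/U = 0.0022865403
U = 437.34 W/(m^2*K)


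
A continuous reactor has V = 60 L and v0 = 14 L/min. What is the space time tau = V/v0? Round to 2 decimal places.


tau = V / v0
tau = 60 / 14
tau = 4.29 min


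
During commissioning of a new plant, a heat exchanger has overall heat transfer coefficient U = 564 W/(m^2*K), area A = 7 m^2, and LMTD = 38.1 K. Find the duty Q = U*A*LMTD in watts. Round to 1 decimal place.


Q = U * A * LMTD
Q = 564 * 7 * 38.1
Q = 150418.8 W


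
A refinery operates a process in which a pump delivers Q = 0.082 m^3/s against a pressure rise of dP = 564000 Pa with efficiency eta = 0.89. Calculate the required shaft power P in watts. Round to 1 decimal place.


P = Q * dP / eta
P = 0.082 * 564000 / 0.89
P = 46248.0 / 0.89
P = 51964.0 W


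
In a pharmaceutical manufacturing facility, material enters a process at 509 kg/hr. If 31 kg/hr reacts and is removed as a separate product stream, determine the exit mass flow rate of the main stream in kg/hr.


Steady-state mass balance on the main outlet: F_out = F_in - F_removed
F_out = 509 - 31
F_out = 478 kg/hr


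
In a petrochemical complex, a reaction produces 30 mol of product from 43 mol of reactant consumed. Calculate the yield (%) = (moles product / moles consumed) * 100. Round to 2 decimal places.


Yield = (moles product / moles consumed) * 100%
Yield = (30 / 43) * 100
Yield = 0.6977 * 100
Yield = 69.77%


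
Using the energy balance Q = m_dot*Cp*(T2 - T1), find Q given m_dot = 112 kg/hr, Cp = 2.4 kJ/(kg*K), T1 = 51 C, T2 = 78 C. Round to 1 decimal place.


Q = m_dot * Cp * (T2 - T1)
Q = 112 * 2.4 * (78 - 51)
Q = 112 * 2.4 * 27
Q = 7257.6 kJ/hr


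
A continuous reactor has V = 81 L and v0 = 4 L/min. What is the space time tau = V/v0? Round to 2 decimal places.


tau = V / v0
tau = 81 / 4
tau = 20.25 min


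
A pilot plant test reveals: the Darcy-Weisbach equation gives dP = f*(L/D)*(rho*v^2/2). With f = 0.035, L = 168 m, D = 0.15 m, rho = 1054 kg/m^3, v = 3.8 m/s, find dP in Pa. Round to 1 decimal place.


dP = f * (L/D) * (rho*v^2/2)
dP = 0.035 * (168/0.15) * (1054*3.8^2/2)
L/D = 1120.0
rho*v^2/2 = 1054*14.44/2 = 7609.88
dP = 0.035 * 1120.0 * 7609.88
dP = 298307.3 Pa


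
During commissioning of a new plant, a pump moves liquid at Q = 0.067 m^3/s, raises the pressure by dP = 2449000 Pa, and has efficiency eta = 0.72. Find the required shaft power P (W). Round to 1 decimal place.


P = Q * dP / eta
P = 0.067 * 2449000 / 0.72
P = 164083.0 / 0.72
P = 227893.1 W


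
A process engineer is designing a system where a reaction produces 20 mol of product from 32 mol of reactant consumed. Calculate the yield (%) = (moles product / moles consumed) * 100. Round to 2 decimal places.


Yield = (moles product / moles consumed) * 100%
Yield = (20 / 32) * 100
Yield = 0.625 * 100
Yield = 62.50%


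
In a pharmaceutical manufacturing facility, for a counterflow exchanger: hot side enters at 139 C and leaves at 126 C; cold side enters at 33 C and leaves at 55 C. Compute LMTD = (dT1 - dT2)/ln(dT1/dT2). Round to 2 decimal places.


dT1 = Th_in - Tc_out = 139 - 55 = 84
dT2 = Th_out - Tc_in = 126 - 33 = 93
LMTD = (dT1 - dT2) / ln(dT1/dT2)
LMTD = (84 - 93) / ln(84/93)
LMTD = 88.42 K


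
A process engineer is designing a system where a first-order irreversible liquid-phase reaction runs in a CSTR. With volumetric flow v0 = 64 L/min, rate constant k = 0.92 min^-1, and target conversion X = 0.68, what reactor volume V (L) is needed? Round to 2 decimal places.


V = v0 * X / (k * (1 - X))
V = 64 * 0.68 / (0.92 * (1 - 0.68))
V = 43.52 / (0.92 * 0.32)
V = 43.52 / 0.2944
V = 147.83 L


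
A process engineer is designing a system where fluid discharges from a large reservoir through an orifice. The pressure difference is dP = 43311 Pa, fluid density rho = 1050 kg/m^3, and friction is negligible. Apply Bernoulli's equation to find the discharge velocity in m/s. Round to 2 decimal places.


v = sqrt(2*dP/rho)
v = sqrt(2*43311/1050)
v = sqrt(82.497143)
v = 9.08 m/s


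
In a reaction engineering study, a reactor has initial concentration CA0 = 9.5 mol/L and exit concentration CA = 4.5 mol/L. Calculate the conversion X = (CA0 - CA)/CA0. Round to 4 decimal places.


X = (CA0 - CA) / CA0
X = (9.5 - 4.5) / 9.5
X = 5.0 / 9.5
X = 0.5263


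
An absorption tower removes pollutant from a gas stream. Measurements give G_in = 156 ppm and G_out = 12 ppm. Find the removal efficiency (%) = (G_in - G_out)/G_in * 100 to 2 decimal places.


Efficiency = (G_in - G_out) / G_in * 100%
Efficiency = (156 - 12) / 156 * 100
Efficiency = 144 / 156 * 100
Efficiency = 92.31%


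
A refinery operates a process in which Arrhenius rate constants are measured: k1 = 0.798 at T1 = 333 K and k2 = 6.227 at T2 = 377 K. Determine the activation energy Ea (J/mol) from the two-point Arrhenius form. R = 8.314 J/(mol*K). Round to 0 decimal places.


Ea = R * ln(k2/k1) / (1/T1 - 1/T2)
ln(k2/k1) = ln(6.227/0.798) = 2.0545414
1/T1 - 1/T2 = 1/333 - 1/377 = 0.000350483109
Ea = 8.314 * 2.0545414 / 0.000350483109
Ea = 48737 J/mol


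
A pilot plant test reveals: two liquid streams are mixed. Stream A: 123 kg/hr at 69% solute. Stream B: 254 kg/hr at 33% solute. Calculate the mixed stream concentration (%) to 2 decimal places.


Mass balance on solute: F1*x1 + F2*x2 = F3*x3
F3 = F1 + F2 = 123 + 254 = 377 kg/hr
x3 = (F1*x1 + F2*x2)/F3
x3 = (123*0.69 + 254*0.33) / 377
x3 = 44.75%


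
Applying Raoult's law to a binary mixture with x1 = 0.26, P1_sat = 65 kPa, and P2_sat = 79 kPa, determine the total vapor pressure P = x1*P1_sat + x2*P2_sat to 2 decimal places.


P = x1*P1_sat + x2*P2_sat
x2 = 1 - x1 = 1 - 0.26 = 0.74
P = 0.26*65 + 0.74*79
P = 16.9 + 58.46
P = 75.36 kPa


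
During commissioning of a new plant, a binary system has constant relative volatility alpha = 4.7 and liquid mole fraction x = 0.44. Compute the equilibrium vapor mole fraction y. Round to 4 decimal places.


y = alpha*x / (1 + (alpha-1)*x)
y = 4.7*0.44 / (1 + (4.7-1)*0.44)
y = 2.068 / (1 + 1.628)
y = 2.068 / 2.628
y = 0.7869


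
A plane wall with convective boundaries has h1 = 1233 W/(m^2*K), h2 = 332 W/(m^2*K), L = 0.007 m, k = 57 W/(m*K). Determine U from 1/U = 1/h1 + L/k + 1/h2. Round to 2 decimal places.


1/U = 1/h1 + L/k + 1/h2
1/U = 1/1233 + 0.007/57 + 1/332
1/U = 0.00081103 + 0.000122807 + 0.0030120482
1/U = 0.0039458852
U = 253.43 W/(m^2*K)


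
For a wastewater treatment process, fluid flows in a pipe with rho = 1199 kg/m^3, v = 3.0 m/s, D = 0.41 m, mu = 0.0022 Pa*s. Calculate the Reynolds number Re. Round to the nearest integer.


Re = rho * v * D / mu
Re = 1199 * 3.0 * 0.41 / 0.0022
Re = 1474.77 / 0.0022
Re = 670350


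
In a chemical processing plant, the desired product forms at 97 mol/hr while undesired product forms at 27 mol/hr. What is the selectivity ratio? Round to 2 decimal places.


S = desired product rate / undesired product rate
S = 97 / 27
S = 3.59


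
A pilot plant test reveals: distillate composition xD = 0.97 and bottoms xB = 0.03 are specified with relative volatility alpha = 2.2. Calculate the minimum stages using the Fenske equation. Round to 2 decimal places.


N_min = ln((xD*(1-xB))/(xB*(1-xD))) / ln(alpha)
Numerator inside ln: 0.9409 / 0.0009 = 1045.444444
ln(1045.444444) = 6.952197
ln(alpha) = ln(2.2) = 0.788457
N_min = 6.952197 / 0.788457 = 8.82


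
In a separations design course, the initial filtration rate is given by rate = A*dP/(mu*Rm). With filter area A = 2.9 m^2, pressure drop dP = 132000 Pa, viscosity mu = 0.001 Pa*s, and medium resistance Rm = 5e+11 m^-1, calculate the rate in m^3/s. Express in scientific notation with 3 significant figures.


rate = A * dP / (mu * Rm)
rate = 2.9 * 132000 / (0.001 * 5e+11)
rate = 382800.0 / 5.000e+08
rate = 7.66e-04 m^3/s


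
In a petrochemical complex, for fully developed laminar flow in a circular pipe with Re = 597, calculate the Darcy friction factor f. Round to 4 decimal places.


f = 64 / Re
f = 64 / 597
f = 0.1072


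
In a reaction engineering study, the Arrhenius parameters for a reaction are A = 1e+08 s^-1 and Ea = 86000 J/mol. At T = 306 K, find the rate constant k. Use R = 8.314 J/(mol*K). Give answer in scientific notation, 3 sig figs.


k = A * exp(-Ea/(R*T))
k = 1e+08 * exp(-86000 / (8.314 * 306))
k = 1e+08 * exp(-33.803915)
k = 2.09e-07


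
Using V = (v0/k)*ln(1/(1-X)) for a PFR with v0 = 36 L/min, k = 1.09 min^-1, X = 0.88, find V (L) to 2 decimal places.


V = (v0/k) * ln(1/(1-X))
V = (36/1.09) * ln(1/(1-0.88))
V = 33.027523 * ln(8.333333)
V = 33.027523 * 2.120263
V = 70.03 L


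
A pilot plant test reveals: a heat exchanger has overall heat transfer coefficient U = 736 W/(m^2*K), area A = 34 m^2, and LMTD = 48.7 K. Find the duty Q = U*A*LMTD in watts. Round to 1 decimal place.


Q = U * A * LMTD
Q = 736 * 34 * 48.7
Q = 1218668.8 W


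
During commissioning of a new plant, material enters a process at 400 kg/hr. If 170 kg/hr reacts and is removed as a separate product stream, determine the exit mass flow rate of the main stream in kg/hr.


Steady-state mass balance on the main outlet: F_out = F_in - F_removed
F_out = 400 - 170
F_out = 230 kg/hr


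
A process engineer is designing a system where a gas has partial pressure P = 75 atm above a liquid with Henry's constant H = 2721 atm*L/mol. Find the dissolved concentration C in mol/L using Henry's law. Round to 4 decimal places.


C = P / H
C = 75 / 2721
C = 0.0276 mol/L


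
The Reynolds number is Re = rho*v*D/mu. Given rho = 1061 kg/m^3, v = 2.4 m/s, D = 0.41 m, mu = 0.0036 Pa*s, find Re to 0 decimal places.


Re = rho * v * D / mu
Re = 1061 * 2.4 * 0.41 / 0.0036
Re = 1044.024 / 0.0036
Re = 290007


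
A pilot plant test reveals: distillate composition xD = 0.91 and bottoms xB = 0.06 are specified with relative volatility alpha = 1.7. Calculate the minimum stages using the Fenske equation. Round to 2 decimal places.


N_min = ln((xD*(1-xB))/(xB*(1-xD))) / ln(alpha)
Numerator inside ln: 0.8554 / 0.0054 = 158.407407
ln(158.407407) = 5.06517
ln(alpha) = ln(1.7) = 0.530628
N_min = 5.06517 / 0.530628 = 9.55


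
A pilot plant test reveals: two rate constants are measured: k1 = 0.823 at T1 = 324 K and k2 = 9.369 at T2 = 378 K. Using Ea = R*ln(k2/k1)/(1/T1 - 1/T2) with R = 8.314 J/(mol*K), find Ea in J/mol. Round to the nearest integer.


Ea = R * ln(k2/k1) / (1/T1 - 1/T2)
ln(k2/k1) = ln(9.369/0.823) = 2.4322054
1/T1 - 1/T2 = 1/324 - 1/378 = 0.000440917108
Ea = 8.314 * 2.4322054 / 0.000440917108
Ea = 45862 J/mol


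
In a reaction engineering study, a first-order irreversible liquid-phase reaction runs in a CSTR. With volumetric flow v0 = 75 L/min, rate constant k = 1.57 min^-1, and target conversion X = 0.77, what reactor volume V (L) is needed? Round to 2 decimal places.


V = v0 * X / (k * (1 - X))
V = 75 * 0.77 / (1.57 * (1 - 0.77))
V = 57.75 / (1.57 * 0.23)
V = 57.75 / 0.3611
V = 159.93 L


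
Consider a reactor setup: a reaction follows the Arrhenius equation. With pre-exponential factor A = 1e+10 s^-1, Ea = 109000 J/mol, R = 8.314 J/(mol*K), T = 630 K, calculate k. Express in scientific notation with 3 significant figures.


k = A * exp(-Ea/(R*T))
k = 1e+10 * exp(-109000 / (8.314 * 630))
k = 1e+10 * exp(-20.810184)
k = 9.17e+00


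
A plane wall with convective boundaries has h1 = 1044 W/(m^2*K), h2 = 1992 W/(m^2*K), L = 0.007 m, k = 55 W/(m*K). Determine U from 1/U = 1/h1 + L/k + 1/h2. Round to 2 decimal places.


1/U = 1/h1 + L/k + 1/h2
1/U = 1/1044 + 0.007/55 + 1/1992
1/U = 0.0009578544 + 0.0001272727 + 0.000502008
1/U = 0.0015871351
U = 630.07 W/(m^2*K)


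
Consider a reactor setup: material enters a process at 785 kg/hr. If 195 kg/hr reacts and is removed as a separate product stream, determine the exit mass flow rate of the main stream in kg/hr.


Steady-state mass balance on the main outlet: F_out = F_in - F_removed
F_out = 785 - 195
F_out = 590 kg/hr


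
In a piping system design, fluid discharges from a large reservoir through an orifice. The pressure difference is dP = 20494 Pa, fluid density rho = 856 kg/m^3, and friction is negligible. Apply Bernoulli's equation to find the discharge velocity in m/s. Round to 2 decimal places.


v = sqrt(2*dP/rho)
v = sqrt(2*20494/856)
v = sqrt(47.883178)
v = 6.92 m/s


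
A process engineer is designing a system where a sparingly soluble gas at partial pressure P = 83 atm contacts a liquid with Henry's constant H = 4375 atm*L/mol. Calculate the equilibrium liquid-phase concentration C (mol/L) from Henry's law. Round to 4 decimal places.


C = P / H
C = 83 / 4375
C = 0.0190 mol/L


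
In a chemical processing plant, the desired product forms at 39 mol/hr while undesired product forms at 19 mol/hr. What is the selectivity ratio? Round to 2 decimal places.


S = desired product rate / undesired product rate
S = 39 / 19
S = 2.05


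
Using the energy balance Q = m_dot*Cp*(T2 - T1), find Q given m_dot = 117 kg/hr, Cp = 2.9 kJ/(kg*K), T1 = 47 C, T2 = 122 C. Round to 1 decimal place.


Q = m_dot * Cp * (T2 - T1)
Q = 117 * 2.9 * (122 - 47)
Q = 117 * 2.9 * 75
Q = 25447.5 kJ/hr


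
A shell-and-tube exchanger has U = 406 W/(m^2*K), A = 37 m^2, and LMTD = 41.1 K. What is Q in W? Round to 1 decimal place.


Q = U * A * LMTD
Q = 406 * 37 * 41.1
Q = 617404.2 W


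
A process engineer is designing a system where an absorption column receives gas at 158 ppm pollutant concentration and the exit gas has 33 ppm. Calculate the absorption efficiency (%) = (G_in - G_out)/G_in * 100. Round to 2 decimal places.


Efficiency = (G_in - G_out) / G_in * 100%
Efficiency = (158 - 33) / 158 * 100
Efficiency = 125 / 158 * 100
Efficiency = 79.11%


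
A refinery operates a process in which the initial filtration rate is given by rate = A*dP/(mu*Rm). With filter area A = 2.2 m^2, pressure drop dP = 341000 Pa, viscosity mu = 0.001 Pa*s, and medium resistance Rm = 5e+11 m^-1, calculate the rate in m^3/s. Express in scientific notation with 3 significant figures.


rate = A * dP / (mu * Rm)
rate = 2.2 * 341000 / (0.001 * 5e+11)
rate = 750200.0 / 5.000e+08
rate = 1.50e-03 m^3/s


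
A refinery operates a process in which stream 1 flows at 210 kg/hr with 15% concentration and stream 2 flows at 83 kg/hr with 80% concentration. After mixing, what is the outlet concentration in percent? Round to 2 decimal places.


Mass balance on solute: F1*x1 + F2*x2 = F3*x3
F3 = F1 + F2 = 210 + 83 = 293 kg/hr
x3 = (F1*x1 + F2*x2)/F3
x3 = (210*0.15 + 83*0.8) / 293
x3 = 33.41%


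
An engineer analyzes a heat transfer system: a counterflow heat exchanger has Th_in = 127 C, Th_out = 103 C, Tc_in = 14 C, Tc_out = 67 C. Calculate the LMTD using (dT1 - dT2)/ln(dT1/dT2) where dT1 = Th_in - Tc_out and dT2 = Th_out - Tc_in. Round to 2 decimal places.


dT1 = Th_in - Tc_out = 127 - 67 = 60
dT2 = Th_out - Tc_in = 103 - 14 = 89
LMTD = (dT1 - dT2) / ln(dT1/dT2)
LMTD = (60 - 89) / ln(60/89)
LMTD = 73.55 K


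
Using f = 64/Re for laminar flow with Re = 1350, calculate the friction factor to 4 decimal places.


f = 64 / Re
f = 64 / 1350
f = 0.0474


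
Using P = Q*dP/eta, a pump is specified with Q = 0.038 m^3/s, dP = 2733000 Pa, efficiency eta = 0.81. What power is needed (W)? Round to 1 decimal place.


P = Q * dP / eta
P = 0.038 * 2733000 / 0.81
P = 103854.0 / 0.81
P = 128214.8 W


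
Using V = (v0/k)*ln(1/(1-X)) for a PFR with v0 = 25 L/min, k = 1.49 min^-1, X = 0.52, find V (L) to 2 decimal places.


V = (v0/k) * ln(1/(1-X))
V = (25/1.49) * ln(1/(1-0.52))
V = 16.778523 * ln(2.083333)
V = 16.778523 * 0.733969
V = 12.31 L


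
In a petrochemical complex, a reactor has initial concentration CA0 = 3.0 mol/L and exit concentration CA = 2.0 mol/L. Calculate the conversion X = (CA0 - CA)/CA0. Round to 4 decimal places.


X = (CA0 - CA) / CA0
X = (3.0 - 2.0) / 3.0
X = 1.0 / 3.0
X = 0.3333


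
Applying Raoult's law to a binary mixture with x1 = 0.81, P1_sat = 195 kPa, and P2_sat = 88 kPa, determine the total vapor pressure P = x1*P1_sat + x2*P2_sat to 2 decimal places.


P = x1*P1_sat + x2*P2_sat
x2 = 1 - x1 = 1 - 0.81 = 0.19
P = 0.81*195 + 0.19*88
P = 157.95 + 16.72
P = 174.67 kPa


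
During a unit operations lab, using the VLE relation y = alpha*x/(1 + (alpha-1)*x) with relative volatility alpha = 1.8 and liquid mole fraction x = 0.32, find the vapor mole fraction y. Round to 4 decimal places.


y = alpha*x / (1 + (alpha-1)*x)
y = 1.8*0.32 / (1 + (1.8-1)*0.32)
y = 0.576 / (1 + 0.256)
y = 0.576 / 1.256
y = 0.4586


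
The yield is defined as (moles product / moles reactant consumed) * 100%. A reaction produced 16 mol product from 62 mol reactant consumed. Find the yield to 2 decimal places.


Yield = (moles product / moles consumed) * 100%
Yield = (16 / 62) * 100
Yield = 0.2581 * 100
Yield = 25.81%


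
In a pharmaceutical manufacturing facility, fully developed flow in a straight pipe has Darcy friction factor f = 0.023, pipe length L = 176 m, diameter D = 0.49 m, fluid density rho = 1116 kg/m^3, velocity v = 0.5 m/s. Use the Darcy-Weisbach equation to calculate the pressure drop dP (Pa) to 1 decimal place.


dP = f * (L/D) * (rho*v^2/2)
dP = 0.023 * (176/0.49) * (1116*0.5^2/2)
L/D = 359.18367347
rho*v^2/2 = 1116*0.25/2 = 139.5
dP = 0.023 * 359.18367347 * 139.5
dP = 1152.4 Pa


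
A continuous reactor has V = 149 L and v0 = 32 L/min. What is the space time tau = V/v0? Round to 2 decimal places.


tau = V / v0
tau = 149 / 32
tau = 4.66 min


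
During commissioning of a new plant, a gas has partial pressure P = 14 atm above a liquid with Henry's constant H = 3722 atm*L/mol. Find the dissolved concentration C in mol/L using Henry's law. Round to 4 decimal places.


C = P / H
C = 14 / 3722
C = 0.0038 mol/L


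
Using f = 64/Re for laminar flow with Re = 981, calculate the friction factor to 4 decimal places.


f = 64 / Re
f = 64 / 981
f = 0.0652


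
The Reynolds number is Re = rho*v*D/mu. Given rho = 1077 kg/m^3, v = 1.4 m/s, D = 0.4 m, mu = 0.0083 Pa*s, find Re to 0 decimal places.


Re = rho * v * D / mu
Re = 1077 * 1.4 * 0.4 / 0.0083
Re = 603.12 / 0.0083
Re = 72665


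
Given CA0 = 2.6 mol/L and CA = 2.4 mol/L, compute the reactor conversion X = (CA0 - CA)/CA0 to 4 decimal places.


X = (CA0 - CA) / CA0
X = (2.6 - 2.4) / 2.6
X = 0.2 / 2.6
X = 0.0769


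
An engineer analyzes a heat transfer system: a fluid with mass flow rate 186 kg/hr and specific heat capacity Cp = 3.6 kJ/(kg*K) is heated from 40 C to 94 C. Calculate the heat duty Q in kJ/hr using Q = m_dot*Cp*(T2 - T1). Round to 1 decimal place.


Q = m_dot * Cp * (T2 - T1)
Q = 186 * 3.6 * (94 - 40)
Q = 186 * 3.6 * 54
Q = 36158.4 kJ/hr


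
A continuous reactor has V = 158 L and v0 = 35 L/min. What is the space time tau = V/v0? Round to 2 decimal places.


tau = V / v0
tau = 158 / 35
tau = 4.51 min


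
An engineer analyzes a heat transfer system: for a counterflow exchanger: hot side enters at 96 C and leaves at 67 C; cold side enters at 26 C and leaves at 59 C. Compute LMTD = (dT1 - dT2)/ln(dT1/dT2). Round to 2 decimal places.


dT1 = Th_in - Tc_out = 96 - 59 = 37
dT2 = Th_out - Tc_in = 67 - 26 = 41
LMTD = (dT1 - dT2) / ln(dT1/dT2)
LMTD = (37 - 41) / ln(37/41)
LMTD = 38.97 K


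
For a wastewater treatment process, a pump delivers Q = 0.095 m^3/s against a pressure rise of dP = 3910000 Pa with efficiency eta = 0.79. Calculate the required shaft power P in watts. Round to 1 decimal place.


P = Q * dP / eta
P = 0.095 * 3910000 / 0.79
P = 371450.0 / 0.79
P = 470189.9 W


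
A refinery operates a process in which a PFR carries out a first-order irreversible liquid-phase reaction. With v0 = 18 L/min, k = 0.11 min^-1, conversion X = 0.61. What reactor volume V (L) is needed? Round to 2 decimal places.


V = (v0/k) * ln(1/(1-X))
V = (18/0.11) * ln(1/(1-0.61))
V = 163.636364 * ln(2.564103)
V = 163.636364 * 0.941609
V = 154.08 L


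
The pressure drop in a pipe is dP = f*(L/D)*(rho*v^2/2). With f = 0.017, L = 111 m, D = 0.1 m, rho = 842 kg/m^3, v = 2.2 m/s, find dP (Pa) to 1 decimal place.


dP = f * (L/D) * (rho*v^2/2)
dP = 0.017 * (111/0.1) * (842*2.2^2/2)
L/D = 1110.0
rho*v^2/2 = 842*4.84/2 = 2037.64
dP = 0.017 * 1110.0 * 2037.64
dP = 38450.3 Pa


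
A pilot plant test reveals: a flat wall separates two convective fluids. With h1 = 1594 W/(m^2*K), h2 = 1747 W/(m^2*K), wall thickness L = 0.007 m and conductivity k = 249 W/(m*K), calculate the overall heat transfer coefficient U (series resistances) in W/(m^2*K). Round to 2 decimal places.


1/U = 1/h1 + L/k + 1/h2
1/U = 1/1594 + 0.007/249 + 1/1747
1/U = 0.0006273526 + 2.81124e-05 + 0.0005724098
1/U = 0.0012278748
U = 814.42 W/(m^2*K)


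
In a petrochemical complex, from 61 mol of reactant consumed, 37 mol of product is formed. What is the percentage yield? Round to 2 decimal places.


Yield = (moles product / moles consumed) * 100%
Yield = (37 / 61) * 100
Yield = 0.6066 * 100
Yield = 60.66%


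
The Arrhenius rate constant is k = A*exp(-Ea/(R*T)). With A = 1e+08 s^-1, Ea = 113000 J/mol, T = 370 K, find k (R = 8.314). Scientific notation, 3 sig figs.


k = A * exp(-Ea/(R*T))
k = 1e+08 * exp(-113000 / (8.314 * 370))
k = 1e+08 * exp(-36.733871)
k = 1.11e-08


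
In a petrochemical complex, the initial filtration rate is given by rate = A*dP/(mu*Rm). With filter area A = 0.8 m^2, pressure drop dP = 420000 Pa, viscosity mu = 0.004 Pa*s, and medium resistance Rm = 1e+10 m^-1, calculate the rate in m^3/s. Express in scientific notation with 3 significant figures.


rate = A * dP / (mu * Rm)
rate = 0.8 * 420000 / (0.004 * 1e+10)
rate = 336000.0 / 4.000e+07
rate = 8.40e-03 m^3/s


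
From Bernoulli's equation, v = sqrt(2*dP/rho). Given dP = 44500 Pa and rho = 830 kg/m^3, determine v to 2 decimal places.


v = sqrt(2*dP/rho)
v = sqrt(2*44500/830)
v = sqrt(107.228916)
v = 10.36 m/s


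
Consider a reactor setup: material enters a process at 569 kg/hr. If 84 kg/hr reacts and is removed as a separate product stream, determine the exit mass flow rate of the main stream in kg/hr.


Steady-state mass balance on the main outlet: F_out = F_in - F_removed
F_out = 569 - 84
F_out = 485 kg/hr


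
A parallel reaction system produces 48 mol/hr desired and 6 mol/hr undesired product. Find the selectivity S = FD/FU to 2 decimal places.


S = desired product rate / undesired product rate
S = 48 / 6
S = 8.00


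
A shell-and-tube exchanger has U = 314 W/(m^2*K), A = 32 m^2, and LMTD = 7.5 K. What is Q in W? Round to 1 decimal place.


Q = U * A * LMTD
Q = 314 * 32 * 7.5
Q = 75360.0 W


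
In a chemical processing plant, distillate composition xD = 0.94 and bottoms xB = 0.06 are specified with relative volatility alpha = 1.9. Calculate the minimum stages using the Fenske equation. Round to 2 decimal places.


N_min = ln((xD*(1-xB))/(xB*(1-xD))) / ln(alpha)
Numerator inside ln: 0.8836 / 0.0036 = 245.444444
ln(245.444444) = 5.503071
ln(alpha) = ln(1.9) = 0.641854
N_min = 5.503071 / 0.641854 = 8.57


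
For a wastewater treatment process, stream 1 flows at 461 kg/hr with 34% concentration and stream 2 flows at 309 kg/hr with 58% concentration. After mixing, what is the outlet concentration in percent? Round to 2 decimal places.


Mass balance on solute: F1*x1 + F2*x2 = F3*x3
F3 = F1 + F2 = 461 + 309 = 770 kg/hr
x3 = (F1*x1 + F2*x2)/F3
x3 = (461*0.34 + 309*0.58) / 770
x3 = 43.63%


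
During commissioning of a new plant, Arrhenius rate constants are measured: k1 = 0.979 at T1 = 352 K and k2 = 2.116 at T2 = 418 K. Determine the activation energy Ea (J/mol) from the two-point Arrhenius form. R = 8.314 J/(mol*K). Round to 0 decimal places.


Ea = R * ln(k2/k1) / (1/T1 - 1/T2)
ln(k2/k1) = ln(2.116/0.979) = 0.7707512
1/T1 - 1/T2 = 1/352 - 1/418 = 0.000448564593
Ea = 8.314 * 0.7707512 / 0.000448564593
Ea = 14286 J/mol


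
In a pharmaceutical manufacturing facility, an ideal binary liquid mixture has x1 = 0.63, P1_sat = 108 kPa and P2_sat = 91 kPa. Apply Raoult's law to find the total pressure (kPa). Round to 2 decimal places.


P = x1*P1_sat + x2*P2_sat
x2 = 1 - x1 = 1 - 0.63 = 0.37
P = 0.63*108 + 0.37*91
P = 68.04 + 33.67
P = 101.71 kPa


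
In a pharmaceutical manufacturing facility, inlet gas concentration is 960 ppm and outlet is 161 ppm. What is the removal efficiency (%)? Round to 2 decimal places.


Efficiency = (G_in - G_out) / G_in * 100%
Efficiency = (960 - 161) / 960 * 100
Efficiency = 799 / 960 * 100
Efficiency = 83.23%


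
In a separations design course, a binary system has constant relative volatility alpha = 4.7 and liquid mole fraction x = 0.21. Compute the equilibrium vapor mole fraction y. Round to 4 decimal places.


y = alpha*x / (1 + (alpha-1)*x)
y = 4.7*0.21 / (1 + (4.7-1)*0.21)
y = 0.987 / (1 + 0.777)
y = 0.987 / 1.777
y = 0.5554


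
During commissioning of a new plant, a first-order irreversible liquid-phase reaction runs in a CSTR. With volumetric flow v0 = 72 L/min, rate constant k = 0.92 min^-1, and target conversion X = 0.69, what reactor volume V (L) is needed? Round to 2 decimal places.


V = v0 * X / (k * (1 - X))
V = 72 * 0.69 / (0.92 * (1 - 0.69))
V = 49.68 / (0.92 * 0.31)
V = 49.68 / 0.2852
V = 174.19 L


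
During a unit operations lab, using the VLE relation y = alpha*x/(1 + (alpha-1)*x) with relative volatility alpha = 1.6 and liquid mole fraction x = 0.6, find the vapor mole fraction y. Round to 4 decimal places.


y = alpha*x / (1 + (alpha-1)*x)
y = 1.6*0.6 / (1 + (1.6-1)*0.6)
y = 0.96 / (1 + 0.36)
y = 0.96 / 1.36
y = 0.7059


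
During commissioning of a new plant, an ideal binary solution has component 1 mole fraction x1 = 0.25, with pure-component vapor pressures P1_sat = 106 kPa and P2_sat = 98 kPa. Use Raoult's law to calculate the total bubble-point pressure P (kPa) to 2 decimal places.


P = x1*P1_sat + x2*P2_sat
x2 = 1 - x1 = 1 - 0.25 = 0.75
P = 0.25*106 + 0.75*98
P = 26.5 + 73.5
P = 100.00 kPa


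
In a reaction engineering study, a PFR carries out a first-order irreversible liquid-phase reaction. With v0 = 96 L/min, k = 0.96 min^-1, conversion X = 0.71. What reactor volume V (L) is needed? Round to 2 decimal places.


V = (v0/k) * ln(1/(1-X))
V = (96/0.96) * ln(1/(1-0.71))
V = 100.0 * ln(3.448276)
V = 100.0 * 1.237874
V = 123.79 L


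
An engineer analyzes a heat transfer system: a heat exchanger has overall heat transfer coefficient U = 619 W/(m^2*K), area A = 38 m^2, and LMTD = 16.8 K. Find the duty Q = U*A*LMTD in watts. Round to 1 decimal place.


Q = U * A * LMTD
Q = 619 * 38 * 16.8
Q = 395169.6 W


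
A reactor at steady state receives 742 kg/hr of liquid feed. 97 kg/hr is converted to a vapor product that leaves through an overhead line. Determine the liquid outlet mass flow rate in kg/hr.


Steady-state mass balance on the main outlet: F_out = F_in - F_removed
F_out = 742 - 97
F_out = 645 kg/hr


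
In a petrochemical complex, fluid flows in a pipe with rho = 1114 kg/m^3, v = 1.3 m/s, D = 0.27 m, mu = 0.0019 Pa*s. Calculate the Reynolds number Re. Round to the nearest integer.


Re = rho * v * D / mu
Re = 1114 * 1.3 * 0.27 / 0.0019
Re = 391.014 / 0.0019
Re = 205797


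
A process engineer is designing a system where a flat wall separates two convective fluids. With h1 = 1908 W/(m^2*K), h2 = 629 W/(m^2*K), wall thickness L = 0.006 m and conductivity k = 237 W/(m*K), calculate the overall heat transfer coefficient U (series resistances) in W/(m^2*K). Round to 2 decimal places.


1/U = 1/h1 + L/k + 1/h2
1/U = 1/1908 + 0.006/237 + 1/629
1/U = 0.000524109 + 2.53165e-05 + 0.0015898251
1/U = 0.0021392506
U = 467.45 W/(m^2*K)


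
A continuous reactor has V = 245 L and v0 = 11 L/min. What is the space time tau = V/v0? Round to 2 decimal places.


tau = V / v0
tau = 245 / 11
tau = 22.27 min
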